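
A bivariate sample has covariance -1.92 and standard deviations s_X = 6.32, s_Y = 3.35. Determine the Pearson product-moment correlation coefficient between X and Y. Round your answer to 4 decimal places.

-0.0907

r = Cov(X,Y) / (s_X · s_Y) = -1.92 / (6.32 × 3.35)
  = -1.92 / 21.1720 ≈ -0.0907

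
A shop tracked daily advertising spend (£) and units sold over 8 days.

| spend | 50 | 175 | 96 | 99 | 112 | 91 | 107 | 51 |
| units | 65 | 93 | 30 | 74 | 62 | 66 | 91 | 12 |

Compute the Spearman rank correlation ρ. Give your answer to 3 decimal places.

Rank spend: 1, 8, 4, 5, 7, 3, 6, 2
Rank units: 4, 8, 2, 6, 3, 5, 7, 1
d = rank(spend) − rank(units): -3, 0, 2, -1, 4, -2, -1, 1; Σd² = 36
ρ = 1 − 6Σd² / [n(n²−1)] = 1 − 6×36 / (8×63) = 1 − 216/504 ≈ 0.571

0.571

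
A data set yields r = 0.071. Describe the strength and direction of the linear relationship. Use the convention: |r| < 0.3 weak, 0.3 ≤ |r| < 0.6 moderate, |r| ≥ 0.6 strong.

r = 0.071 > 0 so the relationship is positive.
|r| = 0.071, which falls in the weak range.

weak positive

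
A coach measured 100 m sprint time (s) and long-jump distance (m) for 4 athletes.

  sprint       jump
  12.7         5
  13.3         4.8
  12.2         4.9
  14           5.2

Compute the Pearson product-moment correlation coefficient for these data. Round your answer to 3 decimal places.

0.565

n = 4, Σx = 52.2, Σy = 19.9, Σx² = 683.02, Σy² = 99.09, Σxy = 259.92
nΣxy − ΣxΣy = 1039.68 − 1038.78 = 0.9
nΣx² − (Σx)² = 2732.08 − 2724.84 = 7.24; nΣy² − (Σy)² = 396.36 − 396.01 = 0.35
r = 0.9 / √(7.24 × 0.35) = 0.9 / 1.5919 ≈ 0.565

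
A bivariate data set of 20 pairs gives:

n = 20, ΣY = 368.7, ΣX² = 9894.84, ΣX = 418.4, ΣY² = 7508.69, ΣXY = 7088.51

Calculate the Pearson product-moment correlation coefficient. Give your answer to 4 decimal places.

-0.6929

r = (nΣXY − ΣXΣY) / √[(nΣX² − (ΣX)²)(nΣY² − (ΣY)²)]
Numerator: 20×7088.51 − 418.4×368.7 = -12493.88
Denominator: √[(197896.8 − 175058.56)(150173.8 − 135939.69)] = √[22838.24 × 14234.11] = 18030.0311
r = -12493.88 / 18030.0311 ≈ -0.6929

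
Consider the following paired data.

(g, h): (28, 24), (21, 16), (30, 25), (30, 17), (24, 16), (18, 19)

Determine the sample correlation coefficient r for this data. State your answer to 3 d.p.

0.491

n = 6, Σg = 151, Σh = 117, Σg² = 3925, Σh² = 2363, Σgh = 2994
nΣgh − ΣgΣh = 17964 − 17667 = 297
nΣg² − (Σg)² = 23550 − 22801 = 749; nΣh² − (Σh)² = 14178 − 13689 = 489
r = 297 / √(749 × 489) = 297 / 605.1950 ≈ 0.491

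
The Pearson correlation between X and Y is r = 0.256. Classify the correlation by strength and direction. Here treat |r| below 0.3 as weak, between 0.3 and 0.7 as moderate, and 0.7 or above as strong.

r = 0.256 > 0 so the relationship is positive.
|r| = 0.256, which falls in the weak range.

weak positive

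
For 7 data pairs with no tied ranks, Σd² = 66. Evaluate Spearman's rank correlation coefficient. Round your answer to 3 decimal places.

ρ = 1 − 6Σd² / [n(n²−1)] = 1 − 6×66 / (7×48)
  = 1 − 396/336 = 1 − 1.1786 ≈ -0.179

-0.179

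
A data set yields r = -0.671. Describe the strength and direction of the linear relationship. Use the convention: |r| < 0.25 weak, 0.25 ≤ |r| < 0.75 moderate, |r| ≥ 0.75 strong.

moderate negative

r = -0.671 < 0 so the relationship is negative.
|r| = 0.671, which falls in the moderate range.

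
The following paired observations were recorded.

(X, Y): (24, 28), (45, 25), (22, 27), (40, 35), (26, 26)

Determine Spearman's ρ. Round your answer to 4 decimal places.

Rank X: 2, 5, 1, 4, 3
Rank Y: 4, 1, 3, 5, 2
d = rank(X) − rank(Y): -2, 4, -2, -1, 1; Σd² = 26
ρ = 1 − 6Σd² / [n(n²−1)] = 1 − 6×26 / (5×24) = 1 − 156/120 ≈ -0.3000

-0.3000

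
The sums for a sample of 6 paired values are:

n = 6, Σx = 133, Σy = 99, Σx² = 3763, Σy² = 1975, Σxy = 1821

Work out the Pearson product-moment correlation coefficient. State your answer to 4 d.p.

-0.7080

r = (nΣxy − ΣxΣy) / √[(nΣx² − (Σx)²)(nΣy² − (Σy)²)]
Numerator: 6×1821 − 133×99 = -2241
Denominator: √[(22578 − 17689)(11850 − 9801)] = √[4889 × 2049] = 3165.0531
r = -2241 / 3165.0531 ≈ -0.7080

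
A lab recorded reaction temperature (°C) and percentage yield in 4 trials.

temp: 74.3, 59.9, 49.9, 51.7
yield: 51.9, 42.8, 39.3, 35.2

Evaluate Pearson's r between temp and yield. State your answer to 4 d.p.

n = 4, Σx = 235.8, Σy = 169.2, Σx² = 14271.4, Σy² = 7308.98, Σxy = 10200.8
nΣxy − ΣxΣy = 40803.2 − 39897.36 = 905.84
nΣx² − (Σx)² = 57085.6 − 55601.64 = 1483.96; nΣy² − (Σy)² = 29235.92 − 28628.64 = 607.28
r = 905.84 / √(1483.96 × 607.28) = 905.84 / 949.3046 ≈ 0.9542

0.9542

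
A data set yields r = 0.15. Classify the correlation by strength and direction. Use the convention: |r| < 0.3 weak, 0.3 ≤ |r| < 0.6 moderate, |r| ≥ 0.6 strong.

r = 0.15 > 0 so the relationship is positive.
|r| = 0.15, which falls in the weak range.

weak positive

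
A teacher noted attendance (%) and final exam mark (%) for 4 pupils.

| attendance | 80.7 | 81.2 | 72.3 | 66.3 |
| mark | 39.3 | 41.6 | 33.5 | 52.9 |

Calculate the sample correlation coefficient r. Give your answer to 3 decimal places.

n = 4, Σx = 300.5, Σy = 167.3, Σx² = 22728.91, Σy² = 7195.71, Σxy = 12478.75
nΣxy − ΣxΣy = 49915 − 50273.65 = -358.65
nΣx² − (Σx)² = 90915.64 − 90300.25 = 615.39; nΣy² − (Σy)² = 28782.84 − 27989.29 = 793.55
r = -358.65 / √(615.39 × 793.55) = -358.65 / 698.8152 ≈ -0.513

-0.513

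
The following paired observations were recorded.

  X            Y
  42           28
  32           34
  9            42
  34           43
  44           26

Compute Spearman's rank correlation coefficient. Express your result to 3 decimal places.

Rank X: 4, 2, 1, 3, 5
Rank Y: 2, 3, 4, 5, 1
d = rank(X) − rank(Y): 2, -1, -3, -2, 4; Σd² = 34
ρ = 1 − 6Σd² / [n(n²−1)] = 1 − 6×34 / (5×24) = 1 − 204/120 ≈ -0.700

-0.700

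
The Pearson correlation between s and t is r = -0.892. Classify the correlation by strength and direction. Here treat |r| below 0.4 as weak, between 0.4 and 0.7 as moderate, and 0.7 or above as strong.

r = -0.892 < 0 so the relationship is negative.
|r| = 0.892, which falls in the strong range.

strong negative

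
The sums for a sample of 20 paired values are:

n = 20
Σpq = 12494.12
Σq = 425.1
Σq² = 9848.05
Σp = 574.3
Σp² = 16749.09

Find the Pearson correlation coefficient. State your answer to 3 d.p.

0.628

r = (nΣpq − ΣpΣq) / √[(nΣp² − (Σp)²)(nΣq² − (Σq)²)]
Numerator: 20×12494.12 − 574.3×425.1 = 5747.47
Denominator: √[(334981.8 − 329820.49)(196961 − 180710.01)] = √[5161.31 × 16250.99] = 9158.4058
r = 5747.47 / 9158.4058 ≈ 0.628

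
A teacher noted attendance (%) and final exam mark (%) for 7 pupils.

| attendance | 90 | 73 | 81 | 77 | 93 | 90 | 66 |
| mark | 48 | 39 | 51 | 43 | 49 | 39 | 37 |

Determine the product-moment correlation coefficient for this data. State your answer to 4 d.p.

n = 7, Σx = 570, Σy = 306, Σx² = 47024, Σy² = 13566, Σxy = 25118
nΣxy − ΣxΣy = 175826 − 174420 = 1406
nΣx² − (Σx)² = 329168 − 324900 = 4268; nΣy² − (Σy)² = 94962 − 93636 = 1326
r = 1406 / √(4268 × 1326) = 1406 / 2378.9426 ≈ 0.5910

0.5910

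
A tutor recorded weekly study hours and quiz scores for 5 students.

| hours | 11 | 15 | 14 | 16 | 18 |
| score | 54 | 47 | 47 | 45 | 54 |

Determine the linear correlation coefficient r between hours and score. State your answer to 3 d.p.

n = 5, Σx = 74, Σy = 247, Σx² = 1122, Σy² = 12275, Σxy = 3649
nΣxy − ΣxΣy = 18245 − 18278 = -33
nΣx² − (Σx)² = 5610 − 5476 = 134; nΣy² − (Σy)² = 61375 − 61009 = 366
r = -33 / √(134 × 366) = -33 / 221.4588 ≈ -0.149

-0.149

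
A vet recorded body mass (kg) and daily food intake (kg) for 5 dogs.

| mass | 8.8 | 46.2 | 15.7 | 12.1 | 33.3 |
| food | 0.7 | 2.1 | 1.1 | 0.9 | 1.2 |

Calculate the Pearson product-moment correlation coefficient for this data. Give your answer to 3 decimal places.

n = 5, Σx = 116.1, Σy = 6, Σx² = 3713.67, Σy² = 8.36, Σxy = 171.3
nΣxy − ΣxΣy = 856.5 − 696.6 = 159.9
nΣx² − (Σx)² = 18568.35 − 13479.21 = 5089.14; nΣy² − (Σy)² = 41.8 − 36 = 5.8
r = 159.9 / √(5089.14 × 5.8) = 159.9 / 171.8052 ≈ 0.931

0.931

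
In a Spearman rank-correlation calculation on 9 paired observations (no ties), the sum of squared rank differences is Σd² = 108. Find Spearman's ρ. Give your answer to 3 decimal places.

ρ = 1 − 6Σd² / [n(n²−1)] = 1 − 6×108 / (9×80)
  = 1 − 648/720 = 1 − 0.9000 ≈ 0.100

0.100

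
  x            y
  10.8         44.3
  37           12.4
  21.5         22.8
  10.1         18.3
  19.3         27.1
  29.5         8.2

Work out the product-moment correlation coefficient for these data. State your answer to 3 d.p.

-0.693

n = 6, Σx = 128.2, Σy = 133.1, Σx² = 3292.64, Σy² = 3772.63, Σxy = 2377.2
nΣxy − ΣxΣy = 14263.2 − 17063.42 = -2800.22
nΣx² − (Σx)² = 19755.84 − 16435.24 = 3320.6; nΣy² − (Σy)² = 22635.78 − 17715.61 = 4920.17
r = -2800.22 / √(3320.6 × 4920.17) = -2800.22 / 4042.0189 ≈ -0.693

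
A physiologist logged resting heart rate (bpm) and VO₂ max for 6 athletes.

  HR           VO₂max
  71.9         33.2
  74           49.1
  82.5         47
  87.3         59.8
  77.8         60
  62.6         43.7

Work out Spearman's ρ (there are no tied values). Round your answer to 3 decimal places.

0.657

Rank HR: 2, 3, 5, 6, 4, 1
Rank VO₂max: 1, 4, 3, 5, 6, 2
d = rank(HR) − rank(VO₂max): 1, -1, 2, 1, -2, -1; Σd² = 12
ρ = 1 − 6Σd² / [n(n²−1)] = 1 − 6×12 / (6×35) = 1 − 72/210 ≈ 0.657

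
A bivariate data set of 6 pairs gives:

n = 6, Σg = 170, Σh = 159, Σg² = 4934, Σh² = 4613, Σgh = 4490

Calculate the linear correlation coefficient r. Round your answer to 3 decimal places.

-0.069

r = (nΣgh − ΣgΣh) / √[(nΣg² − (Σg)²)(nΣh² − (Σh)²)]
Numerator: 6×4490 − 170×159 = -90
Denominator: √[(29604 − 28900)(27678 − 25281)] = √[704 × 2397] = 1299.0335
r = -90 / 1299.0335 ≈ -0.069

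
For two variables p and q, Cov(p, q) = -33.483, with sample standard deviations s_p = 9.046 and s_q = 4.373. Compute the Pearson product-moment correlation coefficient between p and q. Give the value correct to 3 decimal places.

-0.846

r = Cov(p,q) / (s_p · s_q) = -33.483 / (9.046 × 4.373)
  = -33.483 / 39.5582 ≈ -0.846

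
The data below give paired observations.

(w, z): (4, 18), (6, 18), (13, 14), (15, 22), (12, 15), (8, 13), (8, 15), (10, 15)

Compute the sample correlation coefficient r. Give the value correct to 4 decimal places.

n = 8, Σw = 76, Σz = 130, Σw² = 818, Σz² = 2172, Σwz = 1246
nΣwz − ΣwΣz = 9968 − 9880 = 88
nΣw² − (Σw)² = 6544 − 5776 = 768; nΣz² − (Σz)² = 17376 − 16900 = 476
r = 88 / √(768 × 476) = 88 / 604.6222 ≈ 0.1455

0.1455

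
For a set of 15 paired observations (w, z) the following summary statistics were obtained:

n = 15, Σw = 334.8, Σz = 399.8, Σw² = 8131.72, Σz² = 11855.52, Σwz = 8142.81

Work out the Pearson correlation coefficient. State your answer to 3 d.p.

r = (nΣwz − ΣwΣz) / √[(nΣw² − (Σw)²)(nΣz² − (Σz)²)]
Numerator: 15×8142.81 − 334.8×399.8 = -11710.89
Denominator: √[(121975.8 − 112091.04)(177832.8 − 159840.04)] = √[9884.76 × 17992.76] = 13336.1956
r = -11710.89 / 13336.1956 ≈ -0.878

-0.878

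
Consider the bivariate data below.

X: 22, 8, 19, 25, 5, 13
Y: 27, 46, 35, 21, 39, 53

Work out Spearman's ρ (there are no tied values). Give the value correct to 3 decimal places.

-0.771

Rank X: 5, 2, 4, 6, 1, 3
Rank Y: 2, 5, 3, 1, 4, 6
d = rank(X) − rank(Y): 3, -3, 1, 5, -3, -3; Σd² = 62
ρ = 1 − 6Σd² / [n(n²−1)] = 1 − 6×62 / (6×35) = 1 − 372/210 ≈ -0.771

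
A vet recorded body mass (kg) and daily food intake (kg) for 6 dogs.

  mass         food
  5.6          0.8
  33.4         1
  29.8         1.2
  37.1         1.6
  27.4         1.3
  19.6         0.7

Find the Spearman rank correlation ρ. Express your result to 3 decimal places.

Rank mass: 1, 5, 4, 6, 3, 2
Rank food: 2, 3, 4, 6, 5, 1
d = rank(mass) − rank(food): -1, 2, 0, 0, -2, 1; Σd² = 10
ρ = 1 − 6Σd² / [n(n²−1)] = 1 − 6×10 / (6×35) = 1 − 60/210 ≈ 0.714

0.714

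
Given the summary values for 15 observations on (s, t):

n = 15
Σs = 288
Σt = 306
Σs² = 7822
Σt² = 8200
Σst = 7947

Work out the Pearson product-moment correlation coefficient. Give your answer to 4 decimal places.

r = (nΣst − ΣsΣt) / √[(nΣs² − (Σs)²)(nΣt² − (Σt)²)]
Numerator: 15×7947 − 288×306 = 31077
Denominator: √[(117330 − 82944)(123000 − 93636)] = √[34386 × 29364] = 31775.9422
r = 31077 / 31775.9422 ≈ 0.9780

0.9780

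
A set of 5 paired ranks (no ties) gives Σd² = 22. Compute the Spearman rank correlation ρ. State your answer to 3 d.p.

ρ = 1 − 6Σd² / [n(n²−1)] = 1 − 6×22 / (5×24)
  = 1 − 132/120 = 1 − 1.1000 ≈ -0.100

-0.100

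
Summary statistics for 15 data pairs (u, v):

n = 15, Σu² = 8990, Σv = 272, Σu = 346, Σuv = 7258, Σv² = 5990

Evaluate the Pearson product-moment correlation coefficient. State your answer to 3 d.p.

0.952

r = (nΣuv − ΣuΣv) / √[(nΣu² − (Σu)²)(nΣv² − (Σv)²)]
Numerator: 15×7258 − 346×272 = 14758
Denominator: √[(134850 − 119716)(89850 − 73984)] = √[15134 × 15866] = 15495.6782
r = 14758 / 15495.6782 ≈ 0.952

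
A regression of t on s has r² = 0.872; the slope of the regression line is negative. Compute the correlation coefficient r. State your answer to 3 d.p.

|r| = √0.872 = 0.934
The association is negative, so r = −0.934.

-0.934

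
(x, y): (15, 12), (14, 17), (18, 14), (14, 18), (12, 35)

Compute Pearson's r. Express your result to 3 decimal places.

n = 5, Σx = 73, Σy = 96, Σx² = 1085, Σy² = 2178, Σxy = 1342
nΣxy − ΣxΣy = 6710 − 7008 = -298
nΣx² − (Σx)² = 5425 − 5329 = 96; nΣy² − (Σy)² = 10890 − 9216 = 1674
r = -298 / √(96 × 1674) = -298 / 400.8790 ≈ -0.743

-0.743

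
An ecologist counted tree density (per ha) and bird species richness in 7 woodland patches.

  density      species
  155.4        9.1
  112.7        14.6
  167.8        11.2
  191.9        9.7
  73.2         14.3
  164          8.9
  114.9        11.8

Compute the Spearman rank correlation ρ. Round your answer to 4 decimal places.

Rank density: 4, 2, 6, 7, 1, 5, 3
Rank species: 2, 7, 4, 3, 6, 1, 5
d = rank(density) − rank(species): 2, -5, 2, 4, -5, 4, -2; Σd² = 94
ρ = 1 − 6Σd² / [n(n²−1)] = 1 − 6×94 / (7×48) = 1 − 564/336 ≈ -0.6786

-0.6786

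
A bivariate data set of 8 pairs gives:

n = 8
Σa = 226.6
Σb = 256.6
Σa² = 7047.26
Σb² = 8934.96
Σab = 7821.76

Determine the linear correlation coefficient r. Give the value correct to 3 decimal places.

0.832

r = (nΣab − ΣaΣb) / √[(nΣa² − (Σa)²)(nΣb² − (Σb)²)]
Numerator: 8×7821.76 − 226.6×256.6 = 4428.52
Denominator: √[(56378.08 − 51347.56)(71479.68 − 65843.56)] = √[5030.52 × 5636.12] = 5324.7173
r = 4428.52 / 5324.7173 ≈ 0.832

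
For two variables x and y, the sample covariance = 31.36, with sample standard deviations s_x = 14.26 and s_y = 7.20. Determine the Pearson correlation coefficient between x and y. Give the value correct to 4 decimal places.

r = Cov(x,y) / (s_x · s_y) = 31.36 / (14.26 × 7.20)
  = 31.36 / 102.6720 ≈ 0.3054

0.3054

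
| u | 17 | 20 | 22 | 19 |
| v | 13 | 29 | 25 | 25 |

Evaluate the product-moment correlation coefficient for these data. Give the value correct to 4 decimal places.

0.7396

n = 4, Σu = 78, Σv = 92, Σu² = 1534, Σv² = 2260, Σuv = 1826
nΣuv − ΣuΣv = 7304 − 7176 = 128
nΣu² − (Σu)² = 6136 − 6084 = 52; nΣv² − (Σv)² = 9040 − 8464 = 576
r = 128 / √(52 × 576) = 128 / 173.0665 ≈ 0.7396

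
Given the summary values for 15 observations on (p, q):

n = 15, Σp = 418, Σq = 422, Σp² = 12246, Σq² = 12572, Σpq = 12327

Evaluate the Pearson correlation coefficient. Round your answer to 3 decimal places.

r = (nΣpq − ΣpΣq) / √[(nΣp² − (Σp)²)(nΣq² − (Σq)²)]
Numerator: 15×12327 − 418×422 = 8509
Denominator: √[(183690 − 174724)(188580 − 178084)] = √[8966 × 10496] = 9700.8833
r = 8509 / 9700.8833 ≈ 0.877

0.877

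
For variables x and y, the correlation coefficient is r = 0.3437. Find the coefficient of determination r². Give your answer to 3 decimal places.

0.118

r² = (0.3437)² = 0.118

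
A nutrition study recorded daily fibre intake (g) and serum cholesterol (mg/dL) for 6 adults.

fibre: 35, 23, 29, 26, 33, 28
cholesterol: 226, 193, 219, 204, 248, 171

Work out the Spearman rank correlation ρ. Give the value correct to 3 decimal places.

0.771

Rank fibre: 6, 1, 4, 2, 5, 3
Rank cholesterol: 5, 2, 4, 3, 6, 1
d = rank(fibre) − rank(cholesterol): 1, -1, 0, -1, -1, 2; Σd² = 8
ρ = 1 − 6Σd² / [n(n²−1)] = 1 − 6×8 / (6×35) = 1 − 48/210 ≈ 0.771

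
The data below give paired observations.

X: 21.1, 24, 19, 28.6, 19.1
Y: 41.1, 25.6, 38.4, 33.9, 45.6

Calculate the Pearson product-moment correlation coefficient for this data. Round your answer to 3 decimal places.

n = 5, ΣX = 111.8, ΣY = 184.6, ΣX² = 2564.98, ΣY² = 7047.7, ΣXY = 4051.71
nΣXY − ΣXΣY = 20258.55 − 20638.28 = -379.73
nΣX² − (ΣX)² = 12824.9 − 12499.24 = 325.66; nΣY² − (ΣY)² = 35238.5 − 34077.16 = 1161.34
r = -379.73 / √(325.66 × 1161.34) = -379.73 / 614.9813 ≈ -0.617

-0.617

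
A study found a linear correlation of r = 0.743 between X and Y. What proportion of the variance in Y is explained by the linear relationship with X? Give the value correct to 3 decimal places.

0.552

r² = (0.743)² = 0.552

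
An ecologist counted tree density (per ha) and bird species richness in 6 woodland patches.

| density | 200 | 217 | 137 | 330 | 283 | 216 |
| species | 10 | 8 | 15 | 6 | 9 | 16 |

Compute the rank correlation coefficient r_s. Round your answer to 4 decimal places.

Rank density: 2, 4, 1, 6, 5, 3
Rank species: 4, 2, 5, 1, 3, 6
d = rank(density) − rank(species): -2, 2, -4, 5, 2, -3; Σd² = 62
ρ = 1 − 6Σd² / [n(n²−1)] = 1 − 6×62 / (6×35) = 1 − 372/210 ≈ -0.7714

-0.7714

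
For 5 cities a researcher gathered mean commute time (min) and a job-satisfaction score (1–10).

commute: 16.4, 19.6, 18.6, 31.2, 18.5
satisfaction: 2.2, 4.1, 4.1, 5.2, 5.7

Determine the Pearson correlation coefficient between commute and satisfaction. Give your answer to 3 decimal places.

0.506

n = 5, Σx = 104.3, Σy = 21.3, Σx² = 2314.77, Σy² = 97.99, Σxy = 460.39
nΣxy − ΣxΣy = 2301.95 − 2221.59 = 80.36
nΣx² − (Σx)² = 11573.85 − 10878.49 = 695.36; nΣy² − (Σy)² = 489.95 − 453.69 = 36.26
r = 80.36 / √(695.36 × 36.26) = 80.36 / 158.7884 ≈ 0.506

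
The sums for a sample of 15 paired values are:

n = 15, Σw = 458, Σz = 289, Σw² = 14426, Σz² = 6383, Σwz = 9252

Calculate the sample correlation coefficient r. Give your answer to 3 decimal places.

0.713

r = (nΣwz − ΣwΣz) / √[(nΣw² − (Σw)²)(nΣz² − (Σz)²)]
Numerator: 15×9252 − 458×289 = 6418
Denominator: √[(216390 − 209764)(95745 − 83521)] = √[6626 × 12224] = 8999.7902
r = 6418 / 8999.7902 ≈ 0.713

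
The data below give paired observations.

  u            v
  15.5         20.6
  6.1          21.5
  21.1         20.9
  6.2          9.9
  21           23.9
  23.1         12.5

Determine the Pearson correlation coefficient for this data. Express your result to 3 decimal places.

n = 6, Σu = 93, Σv = 109.3, Σu² = 1735.72, Σv² = 2148.89, Σuv = 1743.47
nΣuv − ΣuΣv = 10460.82 − 10164.9 = 295.92
nΣu² − (Σu)² = 10414.32 − 8649 = 1765.32; nΣv² − (Σv)² = 12893.34 − 11946.49 = 946.85
r = 295.92 / √(1765.32 × 946.85) = 295.92 / 1292.8624 ≈ 0.229

0.229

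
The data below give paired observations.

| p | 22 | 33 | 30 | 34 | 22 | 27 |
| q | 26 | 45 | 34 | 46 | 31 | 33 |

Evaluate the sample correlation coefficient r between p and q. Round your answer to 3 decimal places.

n = 6, Σp = 168, Σq = 215, Σp² = 4842, Σq² = 8023, Σpq = 6214
nΣpq − ΣpΣq = 37284 − 36120 = 1164
nΣp² − (Σp)² = 29052 − 28224 = 828; nΣq² − (Σq)² = 48138 − 46225 = 1913
r = 1164 / √(828 × 1913) = 1164 / 1258.5563 ≈ 0.925

0.925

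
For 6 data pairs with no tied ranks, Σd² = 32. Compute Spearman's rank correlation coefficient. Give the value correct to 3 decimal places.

0.086

ρ = 1 − 6Σd² / [n(n²−1)] = 1 − 6×32 / (6×35)
  = 1 − 192/210 = 1 − 0.9143 ≈ 0.086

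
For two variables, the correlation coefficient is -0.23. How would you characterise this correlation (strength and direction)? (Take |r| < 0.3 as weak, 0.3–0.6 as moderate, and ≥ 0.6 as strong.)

r = -0.23 < 0 so the relationship is negative.
|r| = 0.23, which falls in the weak range.

weak negative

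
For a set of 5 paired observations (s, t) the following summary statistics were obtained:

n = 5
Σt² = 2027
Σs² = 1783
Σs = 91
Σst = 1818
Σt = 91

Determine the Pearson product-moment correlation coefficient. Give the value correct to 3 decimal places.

0.746

r = (nΣst − ΣsΣt) / √[(nΣs² − (Σs)²)(nΣt² − (Σt)²)]
Numerator: 5×1818 − 91×91 = 809
Denominator: √[(8915 − 8281)(10135 − 8281)] = √[634 × 1854] = 1084.1753
r = 809 / 1084.1753 ≈ 0.746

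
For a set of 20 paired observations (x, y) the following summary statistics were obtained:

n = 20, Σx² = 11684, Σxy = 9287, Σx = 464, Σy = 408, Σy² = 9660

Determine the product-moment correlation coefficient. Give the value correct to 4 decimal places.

-0.1611

r = (nΣxy − ΣxΣy) / √[(nΣx² − (Σx)²)(nΣy² − (Σy)²)]
Numerator: 20×9287 − 464×408 = -3572
Denominator: √[(233680 − 215296)(193200 − 166464)] = √[18384 × 26736] = 22170.1291
r = -3572 / 22170.1291 ≈ -0.1611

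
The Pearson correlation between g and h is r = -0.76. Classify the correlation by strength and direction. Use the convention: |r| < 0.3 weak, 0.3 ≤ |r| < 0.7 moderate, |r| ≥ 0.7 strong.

strong negative

r = -0.76 < 0 so the relationship is negative.
|r| = 0.76, which falls in the strong range.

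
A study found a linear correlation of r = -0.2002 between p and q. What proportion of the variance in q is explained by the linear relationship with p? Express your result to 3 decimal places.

r² = (-0.2002)² = 0.040

0.040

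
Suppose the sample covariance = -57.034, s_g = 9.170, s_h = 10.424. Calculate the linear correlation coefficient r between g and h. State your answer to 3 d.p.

-0.597

r = Cov(g,h) / (s_g · s_h) = -57.034 / (9.170 × 10.424)
  = -57.034 / 95.5881 ≈ -0.597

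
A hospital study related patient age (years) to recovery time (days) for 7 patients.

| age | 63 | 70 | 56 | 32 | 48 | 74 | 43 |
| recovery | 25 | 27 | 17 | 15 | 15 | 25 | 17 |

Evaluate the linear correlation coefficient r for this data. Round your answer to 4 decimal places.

0.8835

n = 7, Σx = 386, Σy = 141, Σx² = 22658, Σy² = 3007, Σxy = 8198
nΣxy − ΣxΣy = 57386 − 54426 = 2960
nΣx² − (Σx)² = 158606 − 148996 = 9610; nΣy² − (Σy)² = 21049 − 19881 = 1168
r = 2960 / √(9610 × 1168) = 2960 / 3350.2955 ≈ 0.8835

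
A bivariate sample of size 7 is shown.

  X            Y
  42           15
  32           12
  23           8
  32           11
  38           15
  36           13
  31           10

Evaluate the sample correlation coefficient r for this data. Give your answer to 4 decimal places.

0.9600

n = 7, ΣX = 234, ΣY = 84, ΣX² = 8042, ΣY² = 1048, ΣXY = 2898
nΣXY − ΣXΣY = 20286 − 19656 = 630
nΣX² − (ΣX)² = 56294 − 54756 = 1538; nΣY² − (ΣY)² = 7336 − 7056 = 280
r = 630 / √(1538 × 280) = 630 / 656.2317 ≈ 0.9600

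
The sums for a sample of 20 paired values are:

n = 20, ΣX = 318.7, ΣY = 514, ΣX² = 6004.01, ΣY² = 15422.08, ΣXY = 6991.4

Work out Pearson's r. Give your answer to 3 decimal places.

r = (nΣXY − ΣXΣY) / √[(nΣX² − (ΣX)²)(nΣY² − (ΣY)²)]
Numerator: 20×6991.4 − 318.7×514 = -23983.8
Denominator: √[(120080.2 − 101569.69)(308441.6 − 264196)] = √[18510.51 × 44245.6] = 28618.3267
r = -23983.8 / 28618.3267 ≈ -0.838

-0.838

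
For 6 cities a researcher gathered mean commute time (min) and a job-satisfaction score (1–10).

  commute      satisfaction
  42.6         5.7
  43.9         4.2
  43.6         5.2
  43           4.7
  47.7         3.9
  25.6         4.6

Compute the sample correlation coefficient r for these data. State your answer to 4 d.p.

n = 6, Σx = 246.4, Σy = 28.3, Σx² = 10422.58, Σy² = 135.63, Σxy = 1159.81
nΣxy − ΣxΣy = 6958.86 − 6973.12 = -14.26
nΣx² − (Σx)² = 62535.48 − 60712.96 = 1822.52; nΣy² − (Σy)² = 813.78 − 800.89 = 12.89
r = -14.26 / √(1822.52 × 12.89) = -14.26 / 153.2719 ≈ -0.0930

-0.0930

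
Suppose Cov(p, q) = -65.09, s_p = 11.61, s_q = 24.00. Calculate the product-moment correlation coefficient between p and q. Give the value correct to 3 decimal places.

-0.234

r = Cov(p,q) / (s_p · s_q) = -65.09 / (11.61 × 24.00)
  = -65.09 / 278.6400 ≈ -0.234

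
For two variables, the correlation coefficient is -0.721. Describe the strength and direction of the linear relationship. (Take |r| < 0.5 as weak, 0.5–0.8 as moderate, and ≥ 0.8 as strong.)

r = -0.721 < 0 so the relationship is negative.
|r| = 0.721, which falls in the moderate range.

moderate negative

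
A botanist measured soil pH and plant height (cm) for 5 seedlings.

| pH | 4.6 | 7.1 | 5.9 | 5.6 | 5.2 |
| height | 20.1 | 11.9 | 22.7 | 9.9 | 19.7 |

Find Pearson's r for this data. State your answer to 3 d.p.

n = 5, Σx = 28.4, Σy = 84.3, Σx² = 164.78, Σy² = 1547.01, Σxy = 468.76
nΣxy − ΣxΣy = 2343.8 − 2394.12 = -50.32
nΣx² − (Σx)² = 823.9 − 806.56 = 17.34; nΣy² − (Σy)² = 7735.05 − 7106.49 = 628.56
r = -50.32 / √(17.34 × 628.56) = -50.32 / 104.3994 ≈ -0.482

-0.482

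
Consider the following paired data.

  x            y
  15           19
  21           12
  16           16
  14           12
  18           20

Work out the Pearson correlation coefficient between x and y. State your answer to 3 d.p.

n = 5, Σx = 84, Σy = 79, Σx² = 1442, Σy² = 1305, Σxy = 1321
nΣxy − ΣxΣy = 6605 − 6636 = -31
nΣx² − (Σx)² = 7210 − 7056 = 154; nΣy² − (Σy)² = 6525 − 6241 = 284
r = -31 / √(154 × 284) = -31 / 209.1315 ≈ -0.148

-0.148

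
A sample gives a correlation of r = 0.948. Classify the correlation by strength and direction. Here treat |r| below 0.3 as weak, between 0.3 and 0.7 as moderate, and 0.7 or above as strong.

r = 0.948 > 0 so the relationship is positive.
|r| = 0.948, which falls in the strong range.

strong positive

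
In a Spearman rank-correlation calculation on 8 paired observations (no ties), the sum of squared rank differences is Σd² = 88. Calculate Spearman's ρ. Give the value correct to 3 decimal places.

-0.048

ρ = 1 − 6Σd² / [n(n²−1)] = 1 − 6×88 / (8×63)
  = 1 − 528/504 = 1 − 1.0476 ≈ -0.048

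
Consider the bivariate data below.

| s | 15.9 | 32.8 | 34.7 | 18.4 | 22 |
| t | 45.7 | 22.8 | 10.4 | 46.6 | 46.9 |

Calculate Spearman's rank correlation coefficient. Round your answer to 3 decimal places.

-0.600

Rank s: 1, 4, 5, 2, 3
Rank t: 3, 2, 1, 4, 5
d = rank(s) − rank(t): -2, 2, 4, -2, -2; Σd² = 32
ρ = 1 − 6Σd² / [n(n²−1)] = 1 − 6×32 / (5×24) = 1 − 192/120 ≈ -0.600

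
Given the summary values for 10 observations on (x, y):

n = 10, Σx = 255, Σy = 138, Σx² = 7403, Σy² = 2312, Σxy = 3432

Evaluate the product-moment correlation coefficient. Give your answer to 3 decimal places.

-0.144

r = (nΣxy − ΣxΣy) / √[(nΣx² − (Σx)²)(nΣy² − (Σy)²)]
Numerator: 10×3432 − 255×138 = -870
Denominator: √[(74030 − 65025)(23120 − 19044)] = √[9005 × 4076] = 6058.4140
r = -870 / 6058.4140 ≈ -0.144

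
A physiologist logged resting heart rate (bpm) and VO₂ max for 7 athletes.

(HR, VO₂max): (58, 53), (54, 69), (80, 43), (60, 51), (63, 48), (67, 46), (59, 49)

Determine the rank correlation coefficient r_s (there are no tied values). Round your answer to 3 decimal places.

-0.964

Rank HR: 2, 1, 7, 4, 5, 6, 3
Rank VO₂max: 6, 7, 1, 5, 3, 2, 4
d = rank(HR) − rank(VO₂max): -4, -6, 6, -1, 2, 4, -1; Σd² = 110
ρ = 1 − 6Σd² / [n(n²−1)] = 1 − 6×110 / (7×48) = 1 − 660/336 ≈ -0.964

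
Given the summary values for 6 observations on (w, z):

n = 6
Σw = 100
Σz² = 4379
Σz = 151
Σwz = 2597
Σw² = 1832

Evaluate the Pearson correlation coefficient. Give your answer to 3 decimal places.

r = (nΣwz − ΣwΣz) / √[(nΣw² − (Σw)²)(nΣz² − (Σz)²)]
Numerator: 6×2597 − 100×151 = 482
Denominator: √[(10992 − 10000)(26274 − 22801)] = √[992 × 3473] = 1856.1293
r = 482 / 1856.1293 ≈ 0.260

0.260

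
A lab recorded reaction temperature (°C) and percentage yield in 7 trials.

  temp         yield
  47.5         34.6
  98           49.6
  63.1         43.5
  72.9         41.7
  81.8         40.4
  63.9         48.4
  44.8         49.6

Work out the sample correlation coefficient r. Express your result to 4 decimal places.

0.2440

n = 7, Σx = 472, Σy = 307.8, Σx² = 33937.76, Σy² = 13723.34, Σxy = 20908.64
nΣxy − ΣxΣy = 146360.48 − 145281.6 = 1078.88
nΣx² − (Σx)² = 237564.32 − 222784 = 14780.32; nΣy² − (Σy)² = 96063.38 − 94740.84 = 1322.54
r = 1078.88 / √(14780.32 × 1322.54) = 1078.88 / 4421.2628 ≈ 0.2440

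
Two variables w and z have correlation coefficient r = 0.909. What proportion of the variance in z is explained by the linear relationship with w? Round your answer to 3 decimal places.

0.826

r² = (0.909)² = 0.826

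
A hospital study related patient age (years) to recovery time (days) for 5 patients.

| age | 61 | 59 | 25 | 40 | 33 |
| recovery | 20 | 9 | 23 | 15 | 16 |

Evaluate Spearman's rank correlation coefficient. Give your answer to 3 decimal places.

-0.400

Rank age: 5, 4, 1, 3, 2
Rank recovery: 4, 1, 5, 2, 3
d = rank(age) − rank(recovery): 1, 3, -4, 1, -1; Σd² = 28
ρ = 1 − 6Σd² / [n(n²−1)] = 1 − 6×28 / (5×24) = 1 − 168/120 ≈ -0.400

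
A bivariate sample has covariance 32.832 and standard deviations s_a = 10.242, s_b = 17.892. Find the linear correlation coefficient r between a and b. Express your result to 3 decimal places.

r = Cov(a,b) / (s_a · s_b) = 32.832 / (10.242 × 17.892)
  = 32.832 / 183.2499 ≈ 0.179

0.179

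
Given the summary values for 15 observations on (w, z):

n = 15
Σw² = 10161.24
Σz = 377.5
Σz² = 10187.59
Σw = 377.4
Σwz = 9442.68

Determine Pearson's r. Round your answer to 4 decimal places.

r = (nΣwz − ΣwΣz) / √[(nΣw² − (Σw)²)(nΣz² − (Σz)²)]
Numerator: 15×9442.68 − 377.4×377.5 = -828.3
Denominator: √[(152418.6 − 142430.76)(152813.85 − 142506.25)] = √[9987.84 × 10307.6] = 10146.4604
r = -828.3 / 10146.4604 ≈ -0.0816

-0.0816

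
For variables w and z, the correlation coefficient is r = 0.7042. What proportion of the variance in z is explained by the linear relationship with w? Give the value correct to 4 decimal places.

r² = (0.7042)² = 0.4959

0.4959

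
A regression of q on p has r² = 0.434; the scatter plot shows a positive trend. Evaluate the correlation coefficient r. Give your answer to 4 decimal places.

0.6588

|r| = √0.434 = 0.6588
The association is positive, so r = 0.6588.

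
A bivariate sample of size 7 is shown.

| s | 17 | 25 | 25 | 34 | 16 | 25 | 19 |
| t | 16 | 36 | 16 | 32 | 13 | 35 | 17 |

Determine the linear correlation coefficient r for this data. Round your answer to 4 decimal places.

n = 7, Σs = 161, Σt = 165, Σs² = 3937, Σt² = 4515, Σst = 4066
nΣst − ΣsΣt = 28462 − 26565 = 1897
nΣs² − (Σs)² = 27559 − 25921 = 1638; nΣt² − (Σt)² = 31605 − 27225 = 4380
r = 1897 / √(1638 × 4380) = 1897 / 2678.5145 ≈ 0.7082

0.7082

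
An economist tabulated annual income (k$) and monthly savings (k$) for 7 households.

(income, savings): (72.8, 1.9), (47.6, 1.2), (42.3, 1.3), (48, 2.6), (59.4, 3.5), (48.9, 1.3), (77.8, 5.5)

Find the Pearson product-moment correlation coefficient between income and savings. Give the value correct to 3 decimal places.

n = 7, Σx = 396.8, Σy = 17.3, Σx² = 23631.3, Σy² = 57.69, Σxy = 1074.6
nΣxy − ΣxΣy = 7522.2 − 6864.64 = 657.56
nΣx² − (Σx)² = 165419.1 − 157450.24 = 7968.86; nΣy² − (Σy)² = 403.83 − 299.29 = 104.54
r = 657.56 / √(7968.86 × 104.54) = 657.56 / 912.7237 ≈ 0.720

0.720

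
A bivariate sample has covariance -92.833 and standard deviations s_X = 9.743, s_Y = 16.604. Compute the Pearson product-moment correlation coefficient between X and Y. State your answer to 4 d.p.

-0.5738

r = Cov(X,Y) / (s_X · s_Y) = -92.833 / (9.743 × 16.604)
  = -92.833 / 161.7728 ≈ -0.5738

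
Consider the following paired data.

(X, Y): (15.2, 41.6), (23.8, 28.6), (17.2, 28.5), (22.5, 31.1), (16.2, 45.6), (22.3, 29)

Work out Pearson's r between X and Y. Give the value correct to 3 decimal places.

n = 6, ΣX = 117.2, ΣY = 204.4, ΣX² = 2359.3, ΣY² = 7248.34, ΣXY = 3888.37
nΣXY − ΣXΣY = 23330.22 − 23955.68 = -625.46
nΣX² − (ΣX)² = 14155.8 − 13735.84 = 419.96; nΣY² − (ΣY)² = 43490.04 − 41779.36 = 1710.68
r = -625.46 / √(419.96 × 1710.68) = -625.46 / 847.5949 ≈ -0.738

-0.738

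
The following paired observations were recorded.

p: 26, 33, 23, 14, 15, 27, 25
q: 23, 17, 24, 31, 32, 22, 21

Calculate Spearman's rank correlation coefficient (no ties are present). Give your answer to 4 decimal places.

-0.8571

Rank p: 5, 7, 3, 1, 2, 6, 4
Rank q: 4, 1, 5, 6, 7, 3, 2
d = rank(p) − rank(q): 1, 6, -2, -5, -5, 3, 2; Σd² = 104
ρ = 1 − 6Σd² / [n(n²−1)] = 1 − 6×104 / (7×48) = 1 − 624/336 ≈ -0.8571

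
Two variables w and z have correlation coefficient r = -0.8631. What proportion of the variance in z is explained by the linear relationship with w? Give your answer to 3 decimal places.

r² = (-0.8631)² = 0.745

0.745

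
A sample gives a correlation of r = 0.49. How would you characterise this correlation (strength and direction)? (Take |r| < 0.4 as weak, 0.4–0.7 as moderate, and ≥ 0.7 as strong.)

r = 0.49 > 0 so the relationship is positive.
|r| = 0.49, which falls in the moderate range.

moderate positive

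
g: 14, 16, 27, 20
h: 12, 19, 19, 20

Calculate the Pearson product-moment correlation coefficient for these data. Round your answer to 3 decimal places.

0.589

n = 4, Σg = 77, Σh = 70, Σg² = 1581, Σh² = 1266, Σgh = 1385
nΣgh − ΣgΣh = 5540 − 5390 = 150
nΣg² − (Σg)² = 6324 − 5929 = 395; nΣh² − (Σh)² = 5064 − 4900 = 164
r = 150 / √(395 × 164) = 150 / 254.5192 ≈ 0.589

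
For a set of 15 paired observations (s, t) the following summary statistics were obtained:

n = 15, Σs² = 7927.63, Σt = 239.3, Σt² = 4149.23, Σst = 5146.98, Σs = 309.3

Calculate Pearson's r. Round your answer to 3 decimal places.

0.297

r = (nΣst − ΣsΣt) / √[(nΣs² − (Σs)²)(nΣt² − (Σt)²)]
Numerator: 15×5146.98 − 309.3×239.3 = 3189.21
Denominator: √[(118914.45 − 95666.49)(62238.45 − 57264.49)] = √[23247.96 × 4973.96] = 10753.3447
r = 3189.21 / 10753.3447 ≈ 0.297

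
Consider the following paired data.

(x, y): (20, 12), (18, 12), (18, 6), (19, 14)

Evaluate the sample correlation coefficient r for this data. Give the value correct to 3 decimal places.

0.503

n = 4, Σx = 75, Σy = 44, Σx² = 1409, Σy² = 520, Σxy = 830
nΣxy − ΣxΣy = 3320 − 3300 = 20
nΣx² − (Σx)² = 5636 − 5625 = 11; nΣy² − (Σy)² = 2080 − 1936 = 144
r = 20 / √(11 × 144) = 20 / 39.7995 ≈ 0.503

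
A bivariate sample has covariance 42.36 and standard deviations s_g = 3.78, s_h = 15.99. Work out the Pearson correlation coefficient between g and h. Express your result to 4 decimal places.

r = Cov(g,h) / (s_g · s_h) = 42.36 / (3.78 × 15.99)
  = 42.36 / 60.4422 ≈ 0.7008

0.7008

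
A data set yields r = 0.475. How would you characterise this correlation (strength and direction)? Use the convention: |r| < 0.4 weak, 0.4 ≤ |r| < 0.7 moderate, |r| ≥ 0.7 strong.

r = 0.475 > 0 so the relationship is positive.
|r| = 0.475, which falls in the moderate range.

moderate positive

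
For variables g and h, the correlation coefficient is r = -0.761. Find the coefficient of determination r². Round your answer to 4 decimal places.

0.5791

r² = (-0.761)² = 0.5791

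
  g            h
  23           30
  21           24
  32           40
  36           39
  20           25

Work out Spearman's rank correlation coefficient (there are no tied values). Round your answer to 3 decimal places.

0.800

Rank g: 3, 2, 4, 5, 1
Rank h: 3, 1, 5, 4, 2
d = rank(g) − rank(h): 0, 1, -1, 1, -1; Σd² = 4
ρ = 1 − 6Σd² / [n(n²−1)] = 1 − 6×4 / (5×24) = 1 − 24/120 ≈ 0.800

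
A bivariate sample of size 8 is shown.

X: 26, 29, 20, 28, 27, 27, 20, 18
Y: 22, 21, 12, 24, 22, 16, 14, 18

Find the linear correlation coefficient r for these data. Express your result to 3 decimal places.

0.702

n = 8, ΣX = 195, ΣY = 149, ΣX² = 4883, ΣY² = 2905, ΣXY = 3723
nΣXY − ΣXΣY = 29784 − 29055 = 729
nΣX² − (ΣX)² = 39064 − 38025 = 1039; nΣY² − (ΣY)² = 23240 − 22201 = 1039
r = 729 / √(1039 × 1039) = 729 / 1039.0000 ≈ 0.702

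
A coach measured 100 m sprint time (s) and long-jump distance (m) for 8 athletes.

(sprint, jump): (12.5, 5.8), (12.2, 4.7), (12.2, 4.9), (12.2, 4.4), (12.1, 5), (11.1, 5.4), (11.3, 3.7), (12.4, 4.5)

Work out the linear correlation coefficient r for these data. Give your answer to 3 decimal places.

n = 8, Σx = 96, Σy = 38.4, Σx² = 1153.84, Σy² = 187.2, Σxy = 461.35
nΣxy − ΣxΣy = 3690.8 − 3686.4 = 4.4
nΣx² − (Σx)² = 9230.72 − 9216 = 14.72; nΣy² − (Σy)² = 1497.6 − 1474.56 = 23.04
r = 4.4 / √(14.72 × 23.04) = 4.4 / 18.4160 ≈ 0.239

0.239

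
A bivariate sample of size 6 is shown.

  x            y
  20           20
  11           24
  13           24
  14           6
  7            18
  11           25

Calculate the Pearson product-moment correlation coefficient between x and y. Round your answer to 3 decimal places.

-0.136

n = 6, Σx = 76, Σy = 117, Σx² = 1056, Σy² = 2537, Σxy = 1461
nΣxy − ΣxΣy = 8766 − 8892 = -126
nΣx² − (Σx)² = 6336 − 5776 = 560; nΣy² − (Σy)² = 15222 − 13689 = 1533
r = -126 / √(560 × 1533) = -126 / 926.5420 ≈ -0.136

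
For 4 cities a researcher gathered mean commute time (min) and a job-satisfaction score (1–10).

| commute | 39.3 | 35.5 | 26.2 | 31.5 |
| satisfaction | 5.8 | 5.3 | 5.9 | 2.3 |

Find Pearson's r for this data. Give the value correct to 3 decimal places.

n = 4, Σx = 132.5, Σy = 19.3, Σx² = 4483.43, Σy² = 101.83, Σxy = 643.12
nΣxy − ΣxΣy = 2572.48 − 2557.25 = 15.23
nΣx² − (Σx)² = 17933.72 − 17556.25 = 377.47; nΣy² − (Σy)² = 407.32 − 372.49 = 34.83
r = 15.23 / √(377.47 × 34.83) = 15.23 / 114.6616 ≈ 0.133

0.133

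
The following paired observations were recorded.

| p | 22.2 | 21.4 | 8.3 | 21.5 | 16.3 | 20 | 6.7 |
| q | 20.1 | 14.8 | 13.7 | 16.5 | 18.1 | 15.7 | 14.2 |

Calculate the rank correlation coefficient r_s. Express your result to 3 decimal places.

0.714

Rank p: 7, 5, 2, 6, 3, 4, 1
Rank q: 7, 3, 1, 5, 6, 4, 2
d = rank(p) − rank(q): 0, 2, 1, 1, -3, 0, -1; Σd² = 16
ρ = 1 − 6Σd² / [n(n²−1)] = 1 − 6×16 / (7×48) = 1 − 96/336 ≈ 0.714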